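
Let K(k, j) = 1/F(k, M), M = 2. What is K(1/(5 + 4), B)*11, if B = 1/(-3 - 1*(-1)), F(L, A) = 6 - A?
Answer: 11/4 ≈ 2.7500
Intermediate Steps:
B = -1/2 (B = 1/(-3 + 1) = 1/(-2) = -1/2 ≈ -0.50000)
K(k, j) = 1/4 (K(k, j) = 1/(6 - 1*2) = 1/(6 - 2) = 1/4)
K(1/(5 + 4), B)*11 = (1/4)*11 = 11/4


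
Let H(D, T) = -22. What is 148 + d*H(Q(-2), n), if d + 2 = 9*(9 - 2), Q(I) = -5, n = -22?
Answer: -1194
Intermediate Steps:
d = 61 (d = -2 + 9*(9 - 2) = -2 + 9*7 = -2 + 63 = 61)
148 + d*H(Q(-2), n) = 148 + 61*(-22) = 148 - 1342 = -1194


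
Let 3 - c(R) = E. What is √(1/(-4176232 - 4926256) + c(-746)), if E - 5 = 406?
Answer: 7*I*√172474272589190/4551244 ≈ 20.199*I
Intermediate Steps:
E = 411 (E = 5 + 406 = 411)
c(R) = -408 (c(R) = 3 - 1*411 = 3 - 411 = -408)
√(1/(-4176232 - 4926256) + c(-746)) = √(1/(-4176232 - 4926256) - 408) = √(1/(-9102488) - 408) = √(-1/9102488 - 408) = √(-3713815105/9102488) = 7*I*√172474272589190/4551244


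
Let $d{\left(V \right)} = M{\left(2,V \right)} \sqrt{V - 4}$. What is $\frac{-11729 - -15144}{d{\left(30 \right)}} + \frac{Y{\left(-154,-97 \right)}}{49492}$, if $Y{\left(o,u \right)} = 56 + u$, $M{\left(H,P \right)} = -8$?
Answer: $- \frac{41}{49492} - \frac{3415 \sqrt{26}}{208} \approx -83.718$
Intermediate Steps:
$d{\left(V \right)} = - 8 \sqrt{-4 + V}$ ($d{\left(V \right)} = - 8 \sqrt{V - 4} = - 8 \sqrt{-4 + V}$)
$\frac{-11729 - -15144}{d{\left(30 \right)}} + \frac{Y{\left(-154,-97 \right)}}{49492} = \frac{-11729 - -15144}{\left(-8\right) \sqrt{-4 + 30}} + \frac{56 - 97}{49492} = \frac{-11729 + 15144}{\left(-8\right) \sqrt{26}} - \frac{41}{49492} = 3415 \left(- \frac{\sqrt{26}}{208}\right) - \frac{41}{49492} = - \frac{3415 \sqrt{26}}{208} - \frac{41}{49492} = - \frac{41}{49492} - \frac{3415 \sqrt{26}}{208}$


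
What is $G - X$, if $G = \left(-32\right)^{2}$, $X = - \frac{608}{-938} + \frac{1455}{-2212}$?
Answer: $\frac{21680331}{21172} \approx 1024.0$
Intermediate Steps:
$X = - \frac{203}{21172}$ ($X = \left(-608\right) \left(- \frac{1}{938}\right) + 1455 \left(- \frac{1}{2212}\right) = \frac{304}{469} - \frac{1455}{2212} = - \frac{203}{21172} \approx -0.0095881$)
$G = 1024$
$G - X = 1024 - - \frac{203}{21172} = 1024 + \frac{203}{21172} = \frac{21680331}{21172}$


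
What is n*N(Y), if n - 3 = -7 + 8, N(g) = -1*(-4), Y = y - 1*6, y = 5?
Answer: 16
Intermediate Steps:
Y = -1 (Y = 5 - 1*6 = 5 - 6 = -1)
N(g) = 4
n = 4 (n = 3 + (-7 + 8) = 3 + 1 = 4)
n*N(Y) = 4*4 = 16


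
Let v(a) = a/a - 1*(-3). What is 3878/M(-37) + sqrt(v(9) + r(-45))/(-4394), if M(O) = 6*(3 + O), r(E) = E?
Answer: -1939/102 - I*sqrt(41)/4394 ≈ -19.01 - 0.0014572*I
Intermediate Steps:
v(a) = 4 (v(a) = 1 + 3 = 4)
M(O) = 18 + 6*O
3878/M(-37) + sqrt(v(9) + r(-45))/(-4394) = 3878/(18 + 6*(-37)) + sqrt(4 - 45)/(-4394) = 3878/(18 - 222) + sqrt(-41)*(-1/4394) = 3878/(-204) + (I*sqrt(41))*(-1/4394) = 3878*(-1/204) - I*sqrt(41)/4394 = -1939/102 - I*sqrt(41)/4394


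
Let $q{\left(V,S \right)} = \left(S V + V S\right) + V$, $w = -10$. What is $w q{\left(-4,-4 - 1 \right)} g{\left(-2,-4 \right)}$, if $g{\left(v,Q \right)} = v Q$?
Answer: $-2880$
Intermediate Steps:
$g{\left(v,Q \right)} = Q v$
$q{\left(V,S \right)} = V + 2 S V$ ($q{\left(V,S \right)} = \left(S V + S V\right) + V = 2 S V + V = V + 2 S V$)
$w q{\left(-4,-4 - 1 \right)} g{\left(-2,-4 \right)} = - 10 \left(- 4 \left(1 + 2 \left(-4 - 1\right)\right)\right) \left(\left(-4\right) \left(-2\right)\right) = - 10 \left(- 4 \left(1 + 2 \left(-4 - 1\right)\right)\right) 8 = - 10 \left(- 4 \left(1 + 2 \left(-5\right)\right)\right) 8 = - 10 \left(- 4 \left(1 - 10\right)\right) 8 = - 10 \left(\left(-4\right) \left(-9\right)\right) 8 = \left(-10\right) 36 \cdot 8 = \left(-360\right) 8 = -2880$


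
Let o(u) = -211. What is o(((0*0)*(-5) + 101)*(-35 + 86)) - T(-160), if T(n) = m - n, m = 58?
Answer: -429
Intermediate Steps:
T(n) = 58 - n
o(((0*0)*(-5) + 101)*(-35 + 86)) - T(-160) = -211 - (58 - 1*(-160)) = -211 - (58 + 160) = -211 - 1*218 = -211 - 218 = -429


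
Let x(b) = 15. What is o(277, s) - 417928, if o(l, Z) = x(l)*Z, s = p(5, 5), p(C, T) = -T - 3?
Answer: -418048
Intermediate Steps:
p(C, T) = -3 - T
s = -8 (s = -3 - 1*5 = -3 - 5 = -8)
o(l, Z) = 15*Z
o(277, s) - 417928 = 15*(-8) - 417928 = -120 - 417928 = -418048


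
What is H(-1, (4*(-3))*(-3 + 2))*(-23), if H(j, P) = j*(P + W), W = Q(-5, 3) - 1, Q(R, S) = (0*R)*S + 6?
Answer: 391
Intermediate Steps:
Q(R, S) = 6 (Q(R, S) = 0*S + 6 = 0 + 6 = 6)
W = 5 (W = 6 - 1 = 5)
H(j, P) = j*(5 + P) (H(j, P) = j*(P + 5) = j*(5 + P))
H(-1, (4*(-3))*(-3 + 2))*(-23) = -(5 + (4*(-3))*(-3 + 2))*(-23) = -(5 - 12*(-1))*(-23) = -(5 + 12)*(-23) = -1*17*(-23) = -17*(-23) = 391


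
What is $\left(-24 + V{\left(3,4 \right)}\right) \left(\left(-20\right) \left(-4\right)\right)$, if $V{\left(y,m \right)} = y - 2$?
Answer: $-1840$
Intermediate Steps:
$V{\left(y,m \right)} = -2 + y$ ($V{\left(y,m \right)} = y - 2 = -2 + y$)
$\left(-24 + V{\left(3,4 \right)}\right) \left(\left(-20\right) \left(-4\right)\right) = \left(-24 + \left(-2 + 3\right)\right) \left(\left(-20\right) \left(-4\right)\right) = \left(-24 + 1\right) 80 = \left(-23\right) 80 = -1840$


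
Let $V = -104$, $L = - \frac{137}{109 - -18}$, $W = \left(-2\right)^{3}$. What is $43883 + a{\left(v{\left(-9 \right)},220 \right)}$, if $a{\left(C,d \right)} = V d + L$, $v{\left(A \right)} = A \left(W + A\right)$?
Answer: $\frac{2667244}{127} \approx 21002.0$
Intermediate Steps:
$W = -8$
$L = - \frac{137}{127}$ ($L = - \frac{137}{109 + 18} = - \frac{137}{127} \approx -1.0787$)
$v{\left(A \right)} = A \left(-8 + A\right)$
$a{\left(C,d \right)} = - \frac{137}{127} - 104 d$ ($a{\left(C,d \right)} = - 104 d - \frac{137}{127} = - \frac{137}{127} - 104 d$)
$43883 + a{\left(v{\left(-9 \right)},220 \right)} = 43883 - \frac{2905897}{127} = \frac{2667244}{127}$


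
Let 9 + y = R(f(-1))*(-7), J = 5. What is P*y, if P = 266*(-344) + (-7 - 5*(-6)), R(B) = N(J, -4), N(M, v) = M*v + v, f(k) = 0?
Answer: -14545479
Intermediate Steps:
N(M, v) = v + M*v
R(B) = -24 (R(B) = -4*(1 + 5) = -4*6 = -24)
y = 159 (y = -9 - 24*(-7) = -9 + 168 = 159)
P = -91481 (P = -91504 + (-7 + 30) = -91504 + 23 = -91481)
P*y = -91481*159 = -14545479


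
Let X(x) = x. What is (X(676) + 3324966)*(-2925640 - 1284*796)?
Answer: -13128650225968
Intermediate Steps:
(X(676) + 3324966)*(-2925640 - 1284*796) = (676 + 3324966)*(-2925640 - 1284*796) = 3325642*(-2925640 - 1022064) = 3325642*(-3947704) = -13128650225968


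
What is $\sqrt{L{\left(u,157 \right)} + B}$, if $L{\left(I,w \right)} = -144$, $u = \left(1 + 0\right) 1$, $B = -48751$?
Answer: $i \sqrt{48895} \approx 221.12 i$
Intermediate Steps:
$u = 1$ ($u = 1 \cdot 1 = 1$)
$\sqrt{L{\left(u,157 \right)} + B} = \sqrt{-144 - 48751} = \sqrt{-48895} = i \sqrt{48895}$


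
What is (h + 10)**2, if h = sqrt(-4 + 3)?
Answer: (10 + I)**2 ≈ 99.0 + 20.0*I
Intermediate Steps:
h = I (h = sqrt(-1) = I ≈ 1.0*I)
(h + 10)**2 = (I + 10)**2 = (10 + I)**2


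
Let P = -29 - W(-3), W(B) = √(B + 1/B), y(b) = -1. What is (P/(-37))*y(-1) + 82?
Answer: 3005/37 - I*√30/111 ≈ 81.216 - 0.049344*I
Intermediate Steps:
P = -29 - I*√30/3 (P = -29 - √(-3 + 1/(-3)) = -29 - √(-3 - ⅓) = -29 - √(-10/3) = -29 - I*√30/3 ≈ -29.0 - 1.8257*I)
(P/(-37))*y(-1) + 82 = ((-29 - I*√30/3)/(-37))*(-1) + 82 = ((-29 - I*√30/3)*(-1/37))*(-1) + 82 = (29/37 + I*√30/111)*(-1) + 82 = (-29/37 - I*√30/111) + 82 = 3005/37 - I*√30/111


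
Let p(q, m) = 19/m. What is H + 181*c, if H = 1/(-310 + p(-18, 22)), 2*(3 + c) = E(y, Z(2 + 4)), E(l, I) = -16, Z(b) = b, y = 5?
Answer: -13540813/6801 ≈ -1991.0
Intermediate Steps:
c = -11 (c = -3 + (1/2)*(-16) = -3 - 8 = -11)
H = -22/6801 (H = 1/(-310 + 19/22) = 1/(-6801/22) = -22/6801 ≈ -0.0032348)
H + 181*c = -22/6801 + 181*(-11) = -22/6801 - 1991 = -13540813/6801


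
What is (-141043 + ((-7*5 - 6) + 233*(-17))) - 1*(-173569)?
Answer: 28524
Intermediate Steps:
(-141043 + ((-7*5 - 6) + 233*(-17))) - 1*(-173569) = (-141043 + ((-35 - 6) - 3961)) + 173569 = (-141043 + (-41 - 3961)) + 173569 = (-141043 - 4002) + 173569 = -145045 + 173569 = 28524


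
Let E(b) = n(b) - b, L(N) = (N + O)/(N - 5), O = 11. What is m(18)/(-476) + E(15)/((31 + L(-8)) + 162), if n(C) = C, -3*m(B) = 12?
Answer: 1/119 ≈ 0.0084034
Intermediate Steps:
m(B) = -4 (m(B) = -⅓*12 = -4)
L(N) = (11 + N)/(-5 + N) (L(N) = (N + 11)/(N - 5) = (11 + N)/(-5 + N))
E(b) = 0 (E(b) = b - b = 0)
m(18)/(-476) + E(15)/((31 + L(-8)) + 162) = -4/(-476) + 0/((31 + (11 - 8)/(-5 - 8)) + 162) = -4*(-1/476) + 0/((31 + 3/(-13)) + 162) = 1/119 + 0/((31 - 1/13*3) + 162) = 1/119 + 0/((31 - 3/13) + 162) = 1/119 + 0/(400/13 + 162) = 1/119 + 0/(2506/13) = 1/119 + 0*(13/2506) = 1/119 + 0 = 1/119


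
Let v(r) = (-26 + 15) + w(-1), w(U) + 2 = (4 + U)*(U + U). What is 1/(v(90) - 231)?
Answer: -1/250 ≈ -0.0040000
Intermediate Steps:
w(U) = -2 + 2*U*(4 + U) (w(U) = -2 + (4 + U)*(U + U) = -2 + (4 + U)*(2*U) = -2 + 2*U*(4 + U))
v(r) = -19 (v(r) = (-26 + 15) + (-2 + 2*(-1)² + 8*(-1)) = -11 + (-2 + 2*1 - 8) = -11 + (-2 + 2 - 8) = -11 - 8 = -19)
1/(v(90) - 231) = 1/(-19 - 231) = 1/(-250) = -1/250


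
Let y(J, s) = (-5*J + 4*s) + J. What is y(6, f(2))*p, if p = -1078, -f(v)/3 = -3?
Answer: -12936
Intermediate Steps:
f(v) = 9 (f(v) = -3*(-3) = 9)
y(J, s) = -4*J + 4*s
y(6, f(2))*p = (-4*6 + 4*9)*(-1078) = (-24 + 36)*(-1078) = 12*(-1078) = -12936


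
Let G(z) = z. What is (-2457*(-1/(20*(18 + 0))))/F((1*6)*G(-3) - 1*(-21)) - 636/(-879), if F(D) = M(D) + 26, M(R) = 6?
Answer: 351349/375040 ≈ 0.93683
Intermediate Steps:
F(D) = 32 (F(D) = 6 + 26 = 32)
(-2457*(-1/(20*(18 + 0))))/F((1*6)*G(-3) - 1*(-21)) - 636/(-879) = -2457*(-1/(20*(18 + 0)))/32 - 636/(-879) = -2457/((-20*18))*(1/32) - 636*(-1/879) = -2457/(-360)*(1/32) + 212/293 = -2457*(-1/360)*(1/32) + 212/293 = (273/40)*(1/32) + 212/293 = 273/1280 + 212/293 = 351349/375040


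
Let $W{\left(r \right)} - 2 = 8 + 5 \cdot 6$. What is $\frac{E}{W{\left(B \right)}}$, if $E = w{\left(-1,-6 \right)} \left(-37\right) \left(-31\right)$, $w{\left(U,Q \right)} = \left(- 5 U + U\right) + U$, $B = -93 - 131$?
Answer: $\frac{3441}{40} \approx 86.025$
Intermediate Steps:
$B = -224$
$w{\left(U,Q \right)} = - 3 U$ ($w{\left(U,Q \right)} = - 4 U + U = - 3 U$)
$W{\left(r \right)} = 40$ ($W{\left(r \right)} = 2 + \left(8 + 5 \cdot 6\right) = 2 + \left(8 + 30\right) = 2 + 38 = 40$)
$E = 3441$ ($E = \left(-3\right) \left(-1\right) \left(-37\right) \left(-31\right) = 3 \left(-37\right) \left(-31\right) = \left(-111\right) \left(-31\right) = 3441$)
$\frac{E}{W{\left(B \right)}} = \frac{3441}{40}$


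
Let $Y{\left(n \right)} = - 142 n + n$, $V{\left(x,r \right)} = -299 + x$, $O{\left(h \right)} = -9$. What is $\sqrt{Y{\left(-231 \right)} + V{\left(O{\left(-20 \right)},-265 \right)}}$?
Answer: $\sqrt{32263} \approx 179.62$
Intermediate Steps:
$Y{\left(n \right)} = - 141 n$
$\sqrt{Y{\left(-231 \right)} + V{\left(O{\left(-20 \right)},-265 \right)}} = \sqrt{\left(-141\right) \left(-231\right) - 308} = \sqrt{32571 - 308} = \sqrt{32263}$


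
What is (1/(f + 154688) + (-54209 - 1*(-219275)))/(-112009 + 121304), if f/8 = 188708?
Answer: 274727927233/15470151840 ≈ 17.759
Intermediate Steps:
f = 1509664 (f = 8*188708 = 1509664)
(1/(f + 154688) + (-54209 - 1*(-219275)))/(-112009 + 121304) = (1/(1509664 + 154688) + (-54209 - 1*(-219275)))/(-112009 + 121304) = (1/1664352 + (-54209 + 219275))/9295 = (1/1664352 + 165066)*(1/9295) = (274727927233/1664352)*(1/9295) = 274727927233/15470151840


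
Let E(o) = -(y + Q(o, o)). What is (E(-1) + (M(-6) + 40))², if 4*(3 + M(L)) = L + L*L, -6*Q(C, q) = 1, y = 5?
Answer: 14161/9 ≈ 1573.4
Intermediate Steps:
Q(C, q) = -⅙ (Q(C, q) = -⅙*1 = -⅙)
M(L) = -3 + L/4 + L²/4 (M(L) = -3 + (L + L*L)/4 = -3 + (L + L²)/4 = -3 + (L/4 + L²/4) = -3 + L/4 + L²/4)
E(o) = -29/6 (E(o) = -(5 - ⅙) = -1*29/6 = -29/6)
(E(-1) + (M(-6) + 40))² = (-29/6 + ((-3 + (¼)*(-6) + (¼)*(-6)²) + 40))² = (-29/6 + ((-3 - 3/2 + (¼)*36) + 40))² = (-29/6 + ((-3 - 3/2 + 9) + 40))² = (-29/6 + (9/2 + 40))² = (-29/6 + 89/2)² = (119/3)² = 14161/9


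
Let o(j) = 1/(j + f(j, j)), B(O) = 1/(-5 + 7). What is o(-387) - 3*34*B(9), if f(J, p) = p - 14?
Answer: -40189/788 ≈ -51.001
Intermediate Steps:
B(O) = ½ (B(O) = 1/2 = ½)
f(J, p) = -14 + p
o(j) = 1/(-14 + 2*j) (o(j) = 1/(j + (-14 + j)) = 1/(-14 + 2*j))
o(-387) - 3*34*B(9) = 1/(2*(-7 - 387)) - 3*34/2 = (½)/(-394) - 102/2 = (½)*(-1/394) - 1*51 = -1/788 - 51 = -40189/788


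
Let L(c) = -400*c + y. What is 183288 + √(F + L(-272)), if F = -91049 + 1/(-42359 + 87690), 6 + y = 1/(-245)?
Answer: 183288 + √44668625850715295/1586585 ≈ 1.8342e+5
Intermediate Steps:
y = -1471/245 (y = -6 + 1/(-245) = -6 - 1/245 = -1471/245 ≈ -6.0041)
L(c) = -1471/245 - 400*c (L(c) = -400*c - 1471/245 = -1471/245 - 400*c)
F = -4127342218/45331 (F = -91049 + 1/45331 = -4127342218/45331 ≈ -91049.)
183288 + √(F + L(-272)) = 183288 + √(-4127342218/45331 + (-1471/245 - 400*(-272))) = 183288 + √(-4127342218/45331 + (-1471/245 + 108800)) = 183288 + √(-4127342218/45331 + 26654529/245) = 183288 + √(197077610689/11106095) = 183288 + √44668625850715295/1586585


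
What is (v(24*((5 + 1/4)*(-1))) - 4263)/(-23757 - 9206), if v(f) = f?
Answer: 627/4709 ≈ 0.13315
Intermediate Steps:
(v(24*((5 + 1/4)*(-1))) - 4263)/(-23757 - 9206) = (24*((5 + 1/4)*(-1)) - 4263)/(-23757 - 9206) = (24*((5 + ¼)*(-1)) - 4263)/(-32963) = (24*((21/4)*(-1)) - 4263)*(-1/32963) = (24*(-21/4) - 4263)*(-1/32963) = (-126 - 4263)*(-1/32963) = -4389*(-1/32963) = 627/4709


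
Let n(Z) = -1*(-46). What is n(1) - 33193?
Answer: -33147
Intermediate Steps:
n(Z) = 46
n(1) - 33193 = 46 - 33193 = -33147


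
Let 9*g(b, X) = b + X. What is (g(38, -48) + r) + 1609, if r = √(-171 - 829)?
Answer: 14471/9 + 10*I*√10 ≈ 1607.9 + 31.623*I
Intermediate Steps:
g(b, X) = X/9 + b/9 (g(b, X) = (b + X)/9 = (X + b)/9 = X/9 + b/9)
r = 10*I*√10 (r = √(-1000) = 10*I*√10 ≈ 31.623*I)
(g(38, -48) + r) + 1609 = (((⅑)*(-48) + (⅑)*38) + 10*I*√10) + 1609 = ((-16/3 + 38/9) + 10*I*√10) + 1609 = (-10/9 + 10*I*√10) + 1609 = 14471/9 + 10*I*√10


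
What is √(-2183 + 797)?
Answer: 3*I*√154 ≈ 37.229*I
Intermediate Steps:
√(-2183 + 797) = √(-1386) = 3*I*√154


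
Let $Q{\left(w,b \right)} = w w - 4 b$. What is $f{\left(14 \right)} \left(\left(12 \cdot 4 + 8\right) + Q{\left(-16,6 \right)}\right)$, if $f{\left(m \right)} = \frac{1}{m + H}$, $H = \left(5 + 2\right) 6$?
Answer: $\frac{36}{7} \approx 5.1429$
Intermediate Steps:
$H = 42$ ($H = 7 \cdot 6 = 42$)
$f{\left(m \right)} = \frac{1}{42 + m}$ ($f{\left(m \right)} = \frac{1}{m + 42} = \frac{1}{42 + m}$)
$Q{\left(w,b \right)} = w^{2} - 4 b$
$f{\left(14 \right)} \left(\left(12 \cdot 4 + 8\right) + Q{\left(-16,6 \right)}\right) = \frac{\left(12 \cdot 4 + 8\right) + \left(\left(-16\right)^{2} - 24\right)}{42 + 14} = \frac{\left(48 + 8\right) + \left(256 - 24\right)}{56} = \frac{56 + 232}{56} = \frac{1}{56} \cdot 288 = \frac{36}{7}$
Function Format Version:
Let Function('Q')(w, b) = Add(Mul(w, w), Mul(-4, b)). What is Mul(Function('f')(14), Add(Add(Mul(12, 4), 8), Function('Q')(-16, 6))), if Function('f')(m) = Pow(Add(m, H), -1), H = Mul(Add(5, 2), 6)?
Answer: Rational(36, 7) ≈ 5.1429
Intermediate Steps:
H = 42 (H = Mul(7, 6) = 42)
Function('f')(m) = Pow(Add(42, m), -1) (Function('f')(m) = Pow(Add(m, 42), -1) = Pow(Add(42, m), -1))
Function('Q')(w, b) = Add(Pow(w, 2), Mul(-4, b))
Mul(Function('f')(14), Add(Add(Mul(12, 4), 8), Function('Q')(-16, 6))) = Mul(Pow(Add(42, 14), -1), Add(Add(Mul(12, 4), 8), Add(Pow(-16, 2), Mul(-4, 6)))) = Mul(Pow(56, -1), Add(Add(48, 8), Add(256, -24))) = Mul(Rational(1, 56), Add(56, 232)) = Mul(Rational(1, 56), 288) = Rational(36, 7)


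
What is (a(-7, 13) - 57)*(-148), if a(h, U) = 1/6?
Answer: 25234/3 ≈ 8411.3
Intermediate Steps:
a(h, U) = ⅙
(a(-7, 13) - 57)*(-148) = (⅙ - 57)*(-148) = -341/6*(-148) = 25234/3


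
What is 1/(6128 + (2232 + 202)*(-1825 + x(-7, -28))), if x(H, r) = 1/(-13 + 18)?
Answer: -5/22177176 ≈ -2.2546e-7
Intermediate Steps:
x(H, r) = ⅕ (x(H, r) = 1/5 = ⅕)
1/(6128 + (2232 + 202)*(-1825 + x(-7, -28))) = 1/(6128 + (2232 + 202)*(-1825 + ⅕)) = 1/(6128 + 2434*(-9124/5)) = 1/(6128 - 22207816/5) = 1/(-22177176/5) = -5/22177176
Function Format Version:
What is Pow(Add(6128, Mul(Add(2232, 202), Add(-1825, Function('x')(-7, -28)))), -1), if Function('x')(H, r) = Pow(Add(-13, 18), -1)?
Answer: Rational(-5, 22177176) ≈ -2.2546e-7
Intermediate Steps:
Function('x')(H, r) = Rational(1, 5) (Function('x')(H, r) = Pow(5, -1) = Rational(1, 5))
Pow(Add(6128, Mul(Add(2232, 202), Add(-1825, Function('x')(-7, -28)))), -1) = Pow(Add(6128, Mul(Add(2232, 202), Add(-1825, Rational(1, 5)))), -1) = Pow(Add(6128, Mul(2434, Rational(-9124, 5))), -1) = Pow(Add(6128, Rational(-22207816, 5)), -1) = Pow(Rational(-22177176, 5), -1) = Rational(-5, 22177176)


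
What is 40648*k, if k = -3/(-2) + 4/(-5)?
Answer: 142268/5 ≈ 28454.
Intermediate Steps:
k = 7/10 (k = -3*(-1/2) + 4*(-1/5) = 3/2 - 4/5 = 7/10 ≈ 0.70000)
40648*k = 40648*(7/10) = 142268/5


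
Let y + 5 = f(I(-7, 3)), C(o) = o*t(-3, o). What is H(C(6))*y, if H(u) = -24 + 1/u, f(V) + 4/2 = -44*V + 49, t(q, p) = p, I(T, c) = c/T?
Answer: -61273/42 ≈ -1458.9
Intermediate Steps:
C(o) = o**2 (C(o) = o*o = o**2)
f(V) = 47 - 44*V (f(V) = -2 + (-44*V + 49) = -2 + (49 - 44*V) = 47 - 44*V)
y = 426/7 (y = -5 + (47 - 132/(-7)) = -5 + (47 - 132*(-1)/7) = -5 + (47 - 44*(-3/7)) = -5 + (47 + 132/7) = -5 + 461/7 = 426/7 ≈ 60.857)
H(C(6))*y = (-24 + 1/(6**2))*(426/7) = (-24 + 1/36)*(426/7) = -863/36*426/7 = -61273/42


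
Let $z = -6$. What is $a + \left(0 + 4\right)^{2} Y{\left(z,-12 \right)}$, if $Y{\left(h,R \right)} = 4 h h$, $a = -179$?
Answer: $2125$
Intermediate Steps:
$Y{\left(h,R \right)} = 4 h^{2}$
$a + \left(0 + 4\right)^{2} Y{\left(z,-12 \right)} = -179 + \left(0 + 4\right)^{2} \cdot 4 \left(-6\right)^{2} = -179 + 4^{2} \cdot 4 \cdot 36 = -179 + 16 \cdot 144 = -179 + 2304 = 2125$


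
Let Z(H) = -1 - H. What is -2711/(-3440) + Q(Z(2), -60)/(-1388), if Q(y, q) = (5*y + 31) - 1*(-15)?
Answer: 914057/1193680 ≈ 0.76575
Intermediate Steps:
Q(y, q) = 46 + 5*y (Q(y, q) = (31 + 5*y) + 15 = 46 + 5*y)
-2711/(-3440) + Q(Z(2), -60)/(-1388) = -2711/(-3440) + (46 + 5*(-1 - 1*2))/(-1388) = -2711*(-1/3440) + (46 + 5*(-1 - 2))*(-1/1388) = 2711/3440 + (46 + 5*(-3))*(-1/1388) = 2711/3440 + (46 - 15)*(-1/1388) = 2711/3440 + 31*(-1/1388) = 2711/3440 - 31/1388 = 914057/1193680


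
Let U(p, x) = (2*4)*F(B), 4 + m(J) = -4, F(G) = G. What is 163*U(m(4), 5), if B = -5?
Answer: -6520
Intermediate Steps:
m(J) = -8 (m(J) = -4 - 4 = -8)
U(p, x) = -40 (U(p, x) = (2*4)*(-5) = 8*(-5) = -40)
163*U(m(4), 5) = 163*(-40) = -6520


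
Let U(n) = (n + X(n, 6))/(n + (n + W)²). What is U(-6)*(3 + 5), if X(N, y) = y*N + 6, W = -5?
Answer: -288/115 ≈ -2.5043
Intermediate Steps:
X(N, y) = 6 + N*y (X(N, y) = N*y + 6 = 6 + N*y)
U(n) = (6 + 7*n)/(n + (-5 + n)²) (U(n) = (n + (6 + n*6))/(n + (n - 5)²) = (n + (6 + 6*n))/(n + (-5 + n)²) = (6 + 7*n)/(n + (-5 + n)²))
U(-6)*(3 + 5) = ((6 + 7*(-6))/(-6 + (-5 - 6)²))*(3 + 5) = ((6 - 42)/(-6 + (-11)²))*8 = (-36/(-6 + 121))*8 = (-36/115)*8 = ((1/115)*(-36))*8 = -36/115*8 = -288/115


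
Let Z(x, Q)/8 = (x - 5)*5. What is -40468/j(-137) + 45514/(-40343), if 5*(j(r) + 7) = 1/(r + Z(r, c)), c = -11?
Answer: 11868729943049/2053418357 ≈ 5780.0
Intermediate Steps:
Z(x, Q) = -200 + 40*x (Z(x, Q) = 8*((x - 5)*5) = 8*((-5 + x)*5) = 8*(-25 + 5*x) = -200 + 40*x)
j(r) = -7 + 1/(5*(-200 + 41*r)) (j(r) = -7 + 1/(5*(r + (-200 + 40*r))) = -7 + 1/(5*(-200 + 41*r)))
-40468/j(-137) + 45514/(-40343) = -40468*5*(-200 + 41*(-137))/(7001 - 1435*(-137)) + 45514/(-40343) = -40468*5*(-200 - 5617)/(7001 + 196595) + 45514*(-1/40343) = -40468/((⅕)*203596/(-5817)) - 45514/40343 = -40468/((⅕)*(-1/5817)*203596) - 45514/40343 = -40468/(-203596/29085) - 45514/40343 = -40468*(-29085/203596) - 45514/40343 = 294252945/50899 - 45514/40343 = 11868729943049/2053418357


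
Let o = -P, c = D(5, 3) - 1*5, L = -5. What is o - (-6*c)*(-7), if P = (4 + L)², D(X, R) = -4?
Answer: 377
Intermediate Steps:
P = 1 (P = (4 - 5)² = (-1)² = 1)
c = -9 (c = -4 - 1*5 = -4 - 5 = -9)
o = -1 (o = -1*1 = -1)
o - (-6*c)*(-7) = -1 - (-6*(-9))*(-7) = -1 - 54*(-7) = -1 - 1*(-378) = -1 + 378 = 377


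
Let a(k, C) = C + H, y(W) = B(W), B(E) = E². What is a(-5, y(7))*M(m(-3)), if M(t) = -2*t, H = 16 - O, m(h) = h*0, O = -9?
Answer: 0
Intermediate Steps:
m(h) = 0
H = 25 (H = 16 - 1*(-9) = 16 + 9 = 25)
y(W) = W²
a(k, C) = 25 + C (a(k, C) = C + 25 = 25 + C)
a(-5, y(7))*M(m(-3)) = (25 + 7²)*(-2*0) = (25 + 49)*0 = 74*0 = 0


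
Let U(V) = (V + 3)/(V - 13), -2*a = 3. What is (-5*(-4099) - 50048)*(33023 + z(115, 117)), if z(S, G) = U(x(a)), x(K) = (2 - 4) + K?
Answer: -10735225760/11 ≈ -9.7593e+8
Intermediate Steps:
a = -3/2 (a = -½*3 = -3/2 ≈ -1.5000)
x(K) = -2 + K
U(V) = (3 + V)/(-13 + V)
z(S, G) = 1/33 (z(S, G) = (3 + (-2 - 3/2))/(-13 + (-2 - 3/2)) = (3 - 7/2)/(-13 - 7/2) = -½/(-33/2) = -2/33*(-½) = 1/33)
(-5*(-4099) - 50048)*(33023 + z(115, 117)) = (-5*(-4099) - 50048)*(33023 + 1/33) = (20495 - 50048)*(1089760/33) = -29553*1089760/33 = -10735225760/11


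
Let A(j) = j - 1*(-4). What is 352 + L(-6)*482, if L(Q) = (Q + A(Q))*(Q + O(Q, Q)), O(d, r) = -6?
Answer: 46624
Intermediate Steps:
A(j) = 4 + j (A(j) = j + 4 = 4 + j)
L(Q) = (-6 + Q)*(4 + 2*Q) (L(Q) = (Q + (4 + Q))*(Q - 6) = (4 + 2*Q)*(-6 + Q) = (-6 + Q)*(4 + 2*Q))
352 + L(-6)*482 = 352 + (-24 - 8*(-6) + 2*(-6)²)*482 = 352 + (-24 + 48 + 2*36)*482 = 352 + (-24 + 48 + 72)*482 = 352 + 96*482 = 352 + 46272 = 46624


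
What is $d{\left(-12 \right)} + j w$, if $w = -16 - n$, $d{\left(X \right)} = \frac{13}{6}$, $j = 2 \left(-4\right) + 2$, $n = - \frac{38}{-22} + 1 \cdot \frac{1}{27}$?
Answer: $\frac{21533}{198} \approx 108.75$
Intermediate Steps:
$n = \frac{524}{297}$ ($n = \left(-38\right) \left(- \frac{1}{22}\right) + 1 \cdot \frac{1}{27} = \frac{19}{11} + \frac{1}{27} = \frac{524}{297} \approx 1.7643$)
$j = -6$ ($j = -8 + 2 = -6$)
$d{\left(X \right)} = \frac{13}{6}$ ($d{\left(X \right)} = 13 \cdot \frac{1}{6} = \frac{13}{6}$)
$w = - \frac{5276}{297}$ ($w = -16 - \frac{524}{297} = - \frac{5276}{297} \approx -17.764$)
$d{\left(-12 \right)} + j w = \frac{13}{6} - - \frac{10552}{99} = \frac{13}{6} + \frac{10552}{99} = \frac{21533}{198}$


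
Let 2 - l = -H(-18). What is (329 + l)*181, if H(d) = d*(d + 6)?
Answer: 99007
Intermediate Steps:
H(d) = d*(6 + d)
l = 218 (l = 2 - (-1)*(-18*(6 - 18)) = 2 - (-1)*(-18*(-12)) = 2 - (-1)*216 = 2 - 1*(-216) = 2 + 216 = 218)
(329 + l)*181 = (329 + 218)*181 = 547*181 = 99007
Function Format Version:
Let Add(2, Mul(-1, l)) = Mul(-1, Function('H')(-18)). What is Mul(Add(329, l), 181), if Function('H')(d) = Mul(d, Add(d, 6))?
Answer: 99007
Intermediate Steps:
Function('H')(d) = Mul(d, Add(6, d))
l = 218 (l = Add(2, Mul(-1, Mul(-1, Mul(-18, Add(6, -18))))) = Add(2, Mul(-1, Mul(-1, Mul(-18, -12)))) = Add(2, Mul(-1, Mul(-1, 216))) = Add(2, Mul(-1, -216)) = Add(2, 216) = 218)
Mul(Add(329, l), 181) = Mul(Add(329, 218), 181) = Mul(547, 181) = 99007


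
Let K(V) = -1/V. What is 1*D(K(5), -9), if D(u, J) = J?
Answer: -9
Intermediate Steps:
1*D(K(5), -9) = 1*(-9) = -9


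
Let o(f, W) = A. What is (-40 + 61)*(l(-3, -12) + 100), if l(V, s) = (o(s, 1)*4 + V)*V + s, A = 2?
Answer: 1533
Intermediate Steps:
o(f, W) = 2
l(V, s) = s + V*(8 + V) (l(V, s) = (2*4 + V)*V + s = (8 + V)*V + s = V*(8 + V) + s = s + V*(8 + V))
(-40 + 61)*(l(-3, -12) + 100) = (-40 + 61)*((-12 + (-3)² + 8*(-3)) + 100) = 21*((-12 + 9 - 24) + 100) = 21*(-27 + 100) = 21*73 = 1533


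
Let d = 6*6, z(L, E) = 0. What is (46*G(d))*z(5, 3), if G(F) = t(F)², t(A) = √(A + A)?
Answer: 0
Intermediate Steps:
t(A) = √2*√A (t(A) = √(2*A) = √2*√A)
d = 36
G(F) = 2*F (G(F) = (√2*√F)² = 2*F)
(46*G(d))*z(5, 3) = (46*(2*36))*0 = (46*72)*0 = 3312*0 = 0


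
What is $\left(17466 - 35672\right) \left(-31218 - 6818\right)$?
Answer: $692483416$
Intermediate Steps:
$\left(17466 - 35672\right) \left(-31218 - 6818\right) = - 18206 \left(-31218 - 6818\right) = \left(-18206\right) \left(-38036\right) = 692483416$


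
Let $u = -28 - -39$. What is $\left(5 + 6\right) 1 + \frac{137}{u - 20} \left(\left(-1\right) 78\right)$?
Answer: $\frac{3595}{3} \approx 1198.3$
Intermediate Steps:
$u = 11$ ($u = -28 + 39 = 11$)
$\left(5 + 6\right) 1 + \frac{137}{u - 20} \left(\left(-1\right) 78\right) = \left(5 + 6\right) 1 + \frac{137}{11 - 20} \left(\left(-1\right) 78\right) = 11 \cdot 1 + \frac{137}{-9} \left(-78\right) = 11 + 137 \left(- \frac{1}{9}\right) \left(-78\right) = 11 - - \frac{3562}{3} = 11 + \frac{3562}{3} = \frac{3595}{3}$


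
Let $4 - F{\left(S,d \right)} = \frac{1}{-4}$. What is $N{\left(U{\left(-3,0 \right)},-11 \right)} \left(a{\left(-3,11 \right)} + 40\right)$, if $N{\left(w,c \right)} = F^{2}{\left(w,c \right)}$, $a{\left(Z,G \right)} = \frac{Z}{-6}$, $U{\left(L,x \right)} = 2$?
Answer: $\frac{23409}{32} \approx 731.53$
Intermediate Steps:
$F{\left(S,d \right)} = \frac{17}{4}$ ($F{\left(S,d \right)} = 4 - \frac{1}{-4} = 4 - - \frac{1}{4} = 4 + \frac{1}{4} = \frac{17}{4}$)
$a{\left(Z,G \right)} = - \frac{Z}{6}$ ($a{\left(Z,G \right)} = Z \left(- \frac{1}{6}\right) = - \frac{Z}{6}$)
$N{\left(w,c \right)} = \frac{289}{16}$ ($N{\left(w,c \right)} = \left(\frac{17}{4}\right)^{2} = \frac{289}{16}$)
$N{\left(U{\left(-3,0 \right)},-11 \right)} \left(a{\left(-3,11 \right)} + 40\right) = \frac{289 \left(\left(- \frac{1}{6}\right) \left(-3\right) + 40\right)}{16} = \frac{289 \left(\frac{1}{2} + 40\right)}{16} = \frac{289}{16} \cdot \frac{81}{2} = \frac{23409}{32}$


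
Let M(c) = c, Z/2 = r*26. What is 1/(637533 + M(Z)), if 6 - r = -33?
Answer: 1/639561 ≈ 1.5636e-6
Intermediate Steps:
r = 39 (r = 6 - 1*(-33) = 6 + 33 = 39)
Z = 2028 (Z = 2*(39*26) = 2*1014 = 2028)
1/(637533 + M(Z)) = 1/(637533 + 2028) = 1/639561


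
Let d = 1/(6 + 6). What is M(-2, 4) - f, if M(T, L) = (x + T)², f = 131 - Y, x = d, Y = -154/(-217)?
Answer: -565217/4464 ≈ -126.62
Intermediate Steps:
d = 1/12 ≈ 0.083333
Y = 22/31 (Y = -154*(-1/217) = 22/31 ≈ 0.70968)
x = 1/12 ≈ 0.083333
f = 4039/31 (f = 131 - 1*22/31 = 131 - 22/31 = 4039/31 ≈ 130.29)
M(T, L) = (1/12 + T)²
M(-2, 4) - f = (1 + 12*(-2))²/144 - 1*4039/31 = (1 - 24)²/144 - 4039/31 = (1/144)*(-23)² - 4039/31 = (1/144)*529 - 4039/31 = 529/144 - 4039/31 = -565217/4464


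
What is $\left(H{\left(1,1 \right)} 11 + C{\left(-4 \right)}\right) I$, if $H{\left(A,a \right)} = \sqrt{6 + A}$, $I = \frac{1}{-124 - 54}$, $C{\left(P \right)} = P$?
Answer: $\frac{2}{89} - \frac{11 \sqrt{7}}{178} \approx -0.14103$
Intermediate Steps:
$I = - \frac{1}{178}$ ($I = \frac{1}{-178} = - \frac{1}{178} \approx -0.005618$)
$\left(H{\left(1,1 \right)} 11 + C{\left(-4 \right)}\right) I = \left(\sqrt{6 + 1} \cdot 11 - 4\right) \left(- \frac{1}{178}\right) = \left(\sqrt{7} \cdot 11 - 4\right) \left(- \frac{1}{178}\right) = \left(11 \sqrt{7} - 4\right) \left(- \frac{1}{178}\right) = \left(-4 + 11 \sqrt{7}\right) \left(- \frac{1}{178}\right) = \frac{2}{89} - \frac{11 \sqrt{7}}{178}$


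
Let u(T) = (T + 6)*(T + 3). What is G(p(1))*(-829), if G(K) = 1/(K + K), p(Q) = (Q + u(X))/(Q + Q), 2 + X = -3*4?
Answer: -829/89 ≈ -9.3146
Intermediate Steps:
X = -14 (X = -2 - 3*4 = -2 - 12 = -14)
u(T) = (3 + T)*(6 + T) (u(T) = (6 + T)*(3 + T) = (3 + T)*(6 + T))
p(Q) = (88 + Q)/(2*Q) (p(Q) = (Q + (18 + (-14)**2 + 9*(-14)))/(Q + Q) = (Q + (18 + 196 - 126))/((2*Q)) = (Q + 88)*(1/(2*Q)) = (88 + Q)*(1/(2*Q)) = (88 + Q)/(2*Q))
G(K) = 1/(2*K)
G(p(1))*(-829) = (1/(2*(((1/2)*(88 + 1)/1))))*(-829) = (1/(2*(((1/2)*1*89))))*(-829) = (1/(2*(89/2)))*(-829) = ((1/2)*(2/89))*(-829) = (1/89)*(-829) = -829/89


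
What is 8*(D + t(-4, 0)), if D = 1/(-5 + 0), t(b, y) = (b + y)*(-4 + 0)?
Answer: 632/5 ≈ 126.40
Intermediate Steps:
t(b, y) = -4*b - 4*y (t(b, y) = (b + y)*(-4) = -4*b - 4*y)
D = -1/5 (D = 1/(-5) = -1/5 ≈ -0.20000)
8*(D + t(-4, 0)) = 8*(-1/5 + (-4*(-4) - 4*0)) = 8*(-1/5 + (16 + 0)) = 8*(-1/5 + 16) = 8*(79/5) = 632/5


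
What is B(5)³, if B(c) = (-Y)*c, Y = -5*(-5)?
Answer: -1953125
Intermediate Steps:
Y = 25
B(c) = -25*c (B(c) = (-1*25)*c = -25*c)
B(5)³ = (-25*5)³ = (-125)³ = -1953125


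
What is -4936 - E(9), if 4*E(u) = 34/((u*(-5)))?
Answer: -444223/90 ≈ -4935.8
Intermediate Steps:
E(u) = -17/(10*u) (E(u) = (34/((u*(-5))))/4 = (34/((-5*u)))/4 = (34*(-1/(5*u)))/4 = (-34/(5*u))/4 = -17/(10*u))
-4936 - E(9) = -4936 - (-17)/(10*9) = -4936 - 1*(-17/90) = -4936 + 17/90 = -444223/90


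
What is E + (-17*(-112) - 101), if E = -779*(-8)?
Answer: 8035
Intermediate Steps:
E = 6232
E + (-17*(-112) - 101) = 6232 + (-17*(-112) - 101) = 6232 + (1904 - 101) = 6232 + 1803 = 8035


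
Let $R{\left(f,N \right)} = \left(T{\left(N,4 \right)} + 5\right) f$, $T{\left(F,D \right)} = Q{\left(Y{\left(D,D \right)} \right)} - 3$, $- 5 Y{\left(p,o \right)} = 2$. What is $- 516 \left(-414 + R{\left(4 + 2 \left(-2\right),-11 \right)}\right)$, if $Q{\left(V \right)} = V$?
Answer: $213624$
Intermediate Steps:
$Y{\left(p,o \right)} = - \frac{2}{5}$ ($Y{\left(p,o \right)} = \left(- \frac{1}{5}\right) 2 = - \frac{2}{5}$)
$T{\left(F,D \right)} = - \frac{17}{5}$ ($T{\left(F,D \right)} = - \frac{2}{5} - 3 = - \frac{17}{5}$)
$R{\left(f,N \right)} = \frac{8 f}{5}$ ($R{\left(f,N \right)} = \left(- \frac{17}{5} + 5\right) f = \frac{8 f}{5}$)
$- 516 \left(-414 + R{\left(4 + 2 \left(-2\right),-11 \right)}\right) = - 516 \left(-414 + \frac{8 \left(4 + 2 \left(-2\right)\right)}{5}\right) = - 516 \left(-414 + \frac{8 \left(4 - 4\right)}{5}\right) = - 516 \left(-414 + \frac{8}{5} \cdot 0\right) = - 516 \left(-414 + 0\right) = \left(-516\right) \left(-414\right) = 213624$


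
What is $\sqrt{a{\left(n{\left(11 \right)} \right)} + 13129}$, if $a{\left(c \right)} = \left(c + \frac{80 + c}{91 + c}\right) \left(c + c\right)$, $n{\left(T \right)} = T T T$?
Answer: $\frac{\sqrt{199899427658}}{237} \approx 1886.5$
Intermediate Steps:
$n{\left(T \right)} = T^{3}$ ($n{\left(T \right)} = T^{2} T = T^{3}$)
$a{\left(c \right)} = 2 c \left(c + \frac{80 + c}{91 + c}\right)$ ($a{\left(c \right)} = \left(c + \frac{80 + c}{91 + c}\right) 2 c = 2 c \left(c + \frac{80 + c}{91 + c}\right)$)
$\sqrt{a{\left(n{\left(11 \right)} \right)} + 13129} = \sqrt{\frac{2 \cdot 11^{3} \left(80 + \left(11^{3}\right)^{2} + 92 \cdot 11^{3}\right)}{91 + 11^{3}} + 13129} = \sqrt{2 \cdot 1331 \frac{1}{91 + 1331} \left(80 + 1331^{2} + 92 \cdot 1331\right) + 13129} = \sqrt{2 \cdot 1331 \cdot \frac{1}{1422} \left(80 + 1771561 + 122452\right) + 13129} = \sqrt{2 \cdot 1331 \cdot \frac{1}{1422} \cdot 1894093 + 13129} = \sqrt{\frac{2521037783}{711} + 13129} = \sqrt{\frac{2530372502}{711}} = \frac{\sqrt{199899427658}}{237}$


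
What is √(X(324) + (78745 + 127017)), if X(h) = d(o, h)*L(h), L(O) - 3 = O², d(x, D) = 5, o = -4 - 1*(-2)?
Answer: √730657 ≈ 854.79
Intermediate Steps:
o = -2 (o = -4 + 2 = -2)
L(O) = 3 + O²
X(h) = 15 + 5*h² (X(h) = 5*(3 + h²) = 15 + 5*h²)
√(X(324) + (78745 + 127017)) = √((15 + 5*324²) + (78745 + 127017)) = √((15 + 5*104976) + 205762) = √((15 + 524880) + 205762) = √(524895 + 205762) = √730657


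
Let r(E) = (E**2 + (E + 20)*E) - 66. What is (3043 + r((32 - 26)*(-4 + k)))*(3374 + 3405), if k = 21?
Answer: 175067675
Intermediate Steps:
r(E) = -66 + E**2 + E*(20 + E) (r(E) = (E**2 + (20 + E)*E) - 66 = (E**2 + E*(20 + E)) - 66 = -66 + E**2 + E*(20 + E))
(3043 + r((32 - 26)*(-4 + k)))*(3374 + 3405) = (3043 + (-66 + 2*((32 - 26)*(-4 + 21))**2 + 20*((32 - 26)*(-4 + 21))))*(3374 + 3405) = (3043 + (-66 + 2*(6*17)**2 + 20*(6*17)))*6779 = (3043 + (-66 + 2*102**2 + 20*102))*6779 = (3043 + (-66 + 2*10404 + 2040))*6779 = (3043 + (-66 + 20808 + 2040))*6779 = (3043 + 22782)*6779 = 25825*6779 = 175067675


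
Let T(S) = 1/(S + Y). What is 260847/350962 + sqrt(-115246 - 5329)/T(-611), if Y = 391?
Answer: 260847/350962 - 1100*I*sqrt(4823) ≈ 0.74323 - 76393.0*I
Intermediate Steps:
T(S) = 1/(391 + S) (T(S) = 1/(S + 391) = 1/(391 + S))
260847/350962 + sqrt(-115246 - 5329)/T(-611) = 260847/350962 + sqrt(-115246 - 5329)/(1/(391 - 611)) = 260847*(1/350962) + sqrt(-120575)/(1/(-220)) = 260847/350962 + (5*I*sqrt(4823))/(-1/220) = 260847/350962 + (5*I*sqrt(4823))*(-220) = 260847/350962 - 1100*I*sqrt(4823)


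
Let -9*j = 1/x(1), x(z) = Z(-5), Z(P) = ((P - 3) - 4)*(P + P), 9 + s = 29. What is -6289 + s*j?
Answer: -339607/54 ≈ -6289.0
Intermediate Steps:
s = 20 (s = -9 + 29 = 20)
Z(P) = 2*P*(-7 + P) (Z(P) = ((-3 + P) - 4)*(2*P) = (-7 + P)*(2*P) = 2*P*(-7 + P))
x(z) = 120 (x(z) = 2*(-5)*(-7 - 5) = 2*(-5)*(-12) = 120)
j = -1/1080 (j = -⅑/120 = -⅑*1/120 = -1/1080 ≈ -0.00092593)
-6289 + s*j = -6289 + 20*(-1/1080) = -6289 - 1/54 = -339607/54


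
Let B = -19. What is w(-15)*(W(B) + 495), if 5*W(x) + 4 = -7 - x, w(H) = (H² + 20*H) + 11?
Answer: -158912/5 ≈ -31782.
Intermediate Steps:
w(H) = 11 + H² + 20*H
W(x) = -11/5 - x/5 (W(x) = -⅘ + (-7 - x)/5 = -⅘ + (-7/5 - x/5) = -11/5 - x/5)
w(-15)*(W(B) + 495) = (11 + (-15)² + 20*(-15))*((-11/5 - ⅕*(-19)) + 495) = (11 + 225 - 300)*((-11/5 + 19/5) + 495) = -64*(8/5 + 495) = -64*2483/5 = -158912/5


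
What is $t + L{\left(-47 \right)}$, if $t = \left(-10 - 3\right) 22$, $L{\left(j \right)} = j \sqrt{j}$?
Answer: $-286 - 47 i \sqrt{47} \approx -286.0 - 322.22 i$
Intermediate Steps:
$L{\left(j \right)} = j^{\frac{3}{2}}$
$t = -286$ ($t = \left(-13\right) 22 = -286$)
$t + L{\left(-47 \right)} = -286 + \left(-47\right)^{\frac{3}{2}} = -286 - 47 i \sqrt{47}$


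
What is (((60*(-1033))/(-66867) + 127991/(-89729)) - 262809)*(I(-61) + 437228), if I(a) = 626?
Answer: -230140892316765252552/1999969681 ≈ -1.1507e+11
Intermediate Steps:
(((60*(-1033))/(-66867) + 127991/(-89729)) - 262809)*(I(-61) + 437228) = (((60*(-1033))/(-66867) + 127991/(-89729)) - 262809)*(626 + 437228) = ((-61980*(-1/66867) + 127991*(-1/89729)) - 262809)*437854 = ((20660/22289 - 127991/89729) - 262809)*437854 = (-998990259/1999969681 - 262809)*437854 = -525611030884188/1999969681*437854 = -230140892316765252552/1999969681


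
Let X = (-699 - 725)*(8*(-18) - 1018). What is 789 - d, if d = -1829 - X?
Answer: 1657306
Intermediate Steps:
X = 1654688 (X = -1424*(-144 - 1018) = -1424*(-1162) = 1654688)
d = -1656517 (d = -1829 - 1*1654688 = -1829 - 1654688 = -1656517)
789 - d = 789 - 1*(-1656517) = 789 + 1656517 = 1657306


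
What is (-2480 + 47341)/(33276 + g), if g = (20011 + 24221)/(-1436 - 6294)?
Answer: 173387765/128589624 ≈ 1.3484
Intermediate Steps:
g = -22116/3865 (g = 44232/(-7730) = 44232*(-1/7730) = -22116/3865 ≈ -5.7221)
(-2480 + 47341)/(33276 + g) = (-2480 + 47341)/(33276 - 22116/3865) = 44861/(128589624/3865) = 44861*(3865/128589624) = 173387765/128589624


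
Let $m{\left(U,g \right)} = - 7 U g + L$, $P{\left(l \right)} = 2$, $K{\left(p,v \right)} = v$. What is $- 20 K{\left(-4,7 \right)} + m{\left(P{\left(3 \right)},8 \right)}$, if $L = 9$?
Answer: $-243$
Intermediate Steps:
$m{\left(U,g \right)} = 9 - 7 U g$ ($m{\left(U,g \right)} = - 7 U g + 9 = 9 - 7 U g$)
$- 20 K{\left(-4,7 \right)} + m{\left(P{\left(3 \right)},8 \right)} = \left(-20\right) 7 + \left(9 - 14 \cdot 8\right) = -140 + \left(9 - 112\right) = -140 - 103 = -243$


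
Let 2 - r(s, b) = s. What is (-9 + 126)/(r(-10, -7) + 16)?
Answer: 117/28 ≈ 4.1786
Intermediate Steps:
r(s, b) = 2 - s
(-9 + 126)/(r(-10, -7) + 16) = (-9 + 126)/((2 - 1*(-10)) + 16) = 117/((2 + 10) + 16) = 117/(12 + 16) = 117/28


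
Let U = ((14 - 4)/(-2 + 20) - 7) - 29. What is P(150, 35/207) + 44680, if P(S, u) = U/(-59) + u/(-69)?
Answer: 37652206148/842697 ≈ 44681.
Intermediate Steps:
U = -319/9 (U = (10/18 - 7) - 29 = (10*(1/18) - 7) - 29 = (5/9 - 7) - 29 = -58/9 - 29 = -319/9 ≈ -35.444)
P(S, u) = 319/531 - u/69 (P(S, u) = -319/9/(-59) + u/(-69) = -319/9*(-1/59) + u*(-1/69) = 319/531 - u/69)
P(150, 35/207) + 44680 = (319/531 - 35/(69*207)) + 44680 = (319/531 - 1/69*35/207) + 44680 = (319/531 - 35/14283) + 44680 = 504188/842697 + 44680 = 37652206148/842697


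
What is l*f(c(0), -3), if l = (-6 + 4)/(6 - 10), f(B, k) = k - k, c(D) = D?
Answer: 0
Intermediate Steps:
f(B, k) = 0
l = ½ (l = -2/(-4) = -2*(-¼) = ½ ≈ 0.50000)
l*f(c(0), -3) = (½)*0 = 0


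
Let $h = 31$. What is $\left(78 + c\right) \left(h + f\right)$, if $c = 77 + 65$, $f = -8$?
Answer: $5060$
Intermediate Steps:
$c = 142$
$\left(78 + c\right) \left(h + f\right) = \left(78 + 142\right) \left(31 - 8\right) = 220 \cdot 23 = 5060$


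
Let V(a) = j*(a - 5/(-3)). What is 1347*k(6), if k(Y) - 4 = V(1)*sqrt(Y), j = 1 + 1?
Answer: 5388 + 7184*sqrt(6) ≈ 22985.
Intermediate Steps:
j = 2
V(a) = 10/3 + 2*a (V(a) = 2*(a - 5/(-3)) = 2*(a - 5*(-1/3)) = 2*(a + 5/3) = 2*(5/3 + a) = 10/3 + 2*a)
k(Y) = 4 + 16*sqrt(Y)/3 (k(Y) = 4 + (10/3 + 2*1)*sqrt(Y) = 4 + (10/3 + 2)*sqrt(Y) = 4 + 16*sqrt(Y)/3)
1347*k(6) = 1347*(4 + 16*sqrt(6)/3) = 5388 + 7184*sqrt(6)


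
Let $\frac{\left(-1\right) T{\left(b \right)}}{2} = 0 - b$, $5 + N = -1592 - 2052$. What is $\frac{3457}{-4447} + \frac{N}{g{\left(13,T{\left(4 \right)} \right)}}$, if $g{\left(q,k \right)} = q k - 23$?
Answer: $- \frac{16507120}{360207} \approx -45.827$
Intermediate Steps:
$N = -3649$ ($N = -5 - 3644 = -3649$)
$T{\left(b \right)} = 2 b$ ($T{\left(b \right)} = - 2 \left(0 - b\right) = - 2 \left(- b\right) = 2 b$)
$g{\left(q,k \right)} = -23 + k q$ ($g{\left(q,k \right)} = k q - 23 = -23 + k q$)
$\frac{3457}{-4447} + \frac{N}{g{\left(13,T{\left(4 \right)} \right)}} = \frac{3457}{-4447} - \frac{3649}{-23 + 2 \cdot 4 \cdot 13} = 3457 \left(- \frac{1}{4447}\right) - \frac{3649}{-23 + 8 \cdot 13} = - \frac{3457}{4447} - \frac{3649}{-23 + 104} = - \frac{3457}{4447} - \frac{3649}{81} = - \frac{16507120}{360207}$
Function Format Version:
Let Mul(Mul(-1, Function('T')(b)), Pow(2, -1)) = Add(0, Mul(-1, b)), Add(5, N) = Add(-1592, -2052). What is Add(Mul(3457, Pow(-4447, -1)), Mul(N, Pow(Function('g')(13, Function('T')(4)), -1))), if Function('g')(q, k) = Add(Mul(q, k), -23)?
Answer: Rational(-16507120, 360207) ≈ -45.827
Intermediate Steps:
N = -3649 (N = Add(-5, Add(-1592, -2052)) = Add(-5, -3644) = -3649)
Function('T')(b) = Mul(2, b) (Function('T')(b) = Mul(-2, Add(0, Mul(-1, b))) = Mul(-2, Mul(-1, b)) = Mul(2, b))
Function('g')(q, k) = Add(-23, Mul(k, q)) (Function('g')(q, k) = Add(Mul(k, q), -23) = Add(-23, Mul(k, q)))
Add(Mul(3457, Pow(-4447, -1)), Mul(N, Pow(Function('g')(13, Function('T')(4)), -1))) = Add(Mul(3457, Pow(-4447, -1)), Mul(-3649, Pow(Add(-23, Mul(Mul(2, 4), 13)), -1))) = Add(Mul(3457, Rational(-1, 4447)), Mul(-3649, Pow(Add(-23, Mul(8, 13)), -1))) = Add(Rational(-3457, 4447), Mul(-3649, Pow(Add(-23, 104), -1))) = Add(Rational(-3457, 4447), Mul(-3649, Pow(81, -1))) = Add(Rational(-3457, 4447), Mul(-3649, Rational(1, 81))) = Add(Rational(-3457, 4447), Rational(-3649, 81)) = Rational(-16507120, 360207)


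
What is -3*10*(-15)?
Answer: 450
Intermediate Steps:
-3*10*(-15) = -30*(-15) = 450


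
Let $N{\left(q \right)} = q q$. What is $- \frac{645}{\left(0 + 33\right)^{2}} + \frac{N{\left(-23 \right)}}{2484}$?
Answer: $- \frac{4957}{13068} \approx -0.37932$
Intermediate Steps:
$N{\left(q \right)} = q^{2}$
$- \frac{645}{\left(0 + 33\right)^{2}} + \frac{N{\left(-23 \right)}}{2484} = - \frac{645}{\left(0 + 33\right)^{2}} + \frac{\left(-23\right)^{2}}{2484} = - \frac{645}{33^{2}} + 529 \cdot \frac{1}{2484} = - \frac{645}{1089} + \frac{23}{108} = \left(-645\right) \frac{1}{1089} + \frac{23}{108} = - \frac{215}{363} + \frac{23}{108} = - \frac{4957}{13068}$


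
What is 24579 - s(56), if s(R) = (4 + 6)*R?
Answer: 24019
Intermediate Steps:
s(R) = 10*R
24579 - s(56) = 24579 - 10*56 = 24579 - 1*560 = 24579 - 560 = 24019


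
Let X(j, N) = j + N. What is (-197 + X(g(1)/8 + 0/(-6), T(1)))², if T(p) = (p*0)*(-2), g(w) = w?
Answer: 2480625/64 ≈ 38760.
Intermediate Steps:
T(p) = 0 (T(p) = 0*(-2) = 0)
X(j, N) = N + j
(-197 + X(g(1)/8 + 0/(-6), T(1)))² = (-197 + (0 + (1/8 + 0/(-6))))² = (-197 + (0 + (1*(⅛) + 0*(-⅙))))² = (-197 + (0 + (⅛ + 0)))² = (-197 + (0 + ⅛))² = (-197 + ⅛)² = (-1575/8)² = 2480625/64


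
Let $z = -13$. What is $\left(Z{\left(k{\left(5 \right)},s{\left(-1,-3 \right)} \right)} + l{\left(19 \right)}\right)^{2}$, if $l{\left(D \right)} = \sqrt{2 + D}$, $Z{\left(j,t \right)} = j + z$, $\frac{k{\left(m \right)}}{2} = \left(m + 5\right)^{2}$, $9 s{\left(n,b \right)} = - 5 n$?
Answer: $\left(187 + \sqrt{21}\right)^{2} \approx 36704.0$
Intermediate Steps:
$s{\left(n,b \right)} = - \frac{5 n}{9}$ ($s{\left(n,b \right)} = \frac{\left(-5\right) n}{9} = - \frac{5 n}{9}$)
$k{\left(m \right)} = 2 \left(5 + m\right)^{2}$ ($k{\left(m \right)} = 2 \left(m + 5\right)^{2} = 2 \left(5 + m\right)^{2}$)
$Z{\left(j,t \right)} = -13 + j$ ($Z{\left(j,t \right)} = j - 13 = -13 + j$)
$\left(Z{\left(k{\left(5 \right)},s{\left(-1,-3 \right)} \right)} + l{\left(19 \right)}\right)^{2} = \left(\left(-13 + 2 \left(5 + 5\right)^{2}\right) + \sqrt{2 + 19}\right)^{2} = \left(\left(-13 + 2 \cdot 10^{2}\right) + \sqrt{21}\right)^{2} = \left(\left(-13 + 2 \cdot 100\right) + \sqrt{21}\right)^{2} = \left(\left(-13 + 200\right) + \sqrt{21}\right)^{2} = \left(187 + \sqrt{21}\right)^{2}$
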